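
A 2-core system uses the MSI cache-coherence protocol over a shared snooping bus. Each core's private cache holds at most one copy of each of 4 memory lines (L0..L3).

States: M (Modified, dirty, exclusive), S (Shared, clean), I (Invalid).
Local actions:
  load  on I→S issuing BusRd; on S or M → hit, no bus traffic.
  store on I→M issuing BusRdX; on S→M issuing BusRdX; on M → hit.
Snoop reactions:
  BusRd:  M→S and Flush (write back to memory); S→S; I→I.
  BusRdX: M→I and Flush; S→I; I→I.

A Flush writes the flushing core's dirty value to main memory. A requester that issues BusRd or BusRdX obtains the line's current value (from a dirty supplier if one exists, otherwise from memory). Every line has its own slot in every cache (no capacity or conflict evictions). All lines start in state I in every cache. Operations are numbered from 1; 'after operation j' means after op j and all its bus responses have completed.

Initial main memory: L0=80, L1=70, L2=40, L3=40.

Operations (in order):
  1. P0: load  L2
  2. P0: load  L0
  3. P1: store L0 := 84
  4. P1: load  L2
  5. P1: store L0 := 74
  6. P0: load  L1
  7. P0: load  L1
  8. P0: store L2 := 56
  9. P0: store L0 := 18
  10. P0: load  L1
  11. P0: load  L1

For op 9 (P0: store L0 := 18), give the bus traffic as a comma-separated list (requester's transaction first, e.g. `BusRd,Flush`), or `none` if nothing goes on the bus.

  op1 P0: load  L2 → S/I on L2; bus BusRd; mem=40
  op2 P0: load  L0 → S/I on L0; bus BusRd; mem=80
  op3 P1: store L0 := 84 → I/M on L0; bus BusRdX; mem=80
  op4 P1: load  L2 → S/S on L2; bus BusRd; mem=40
  op5 P1: store L0 := 74 → I/M on L0; bus (none); mem=80
  op6 P0: load  L1 → S/I on L1; bus BusRd; mem=70
  op7 P0: load  L1 → S/I on L1; bus (none); mem=70
  op8 P0: store L2 := 56 → M/I on L2; bus BusRdX; mem=40
  op9 P0: store L0 := 18 → M/I on L0; bus BusRdX Flush; mem=74
  op10 P0: load  L1 → S/I on L1; bus (none); mem=70
  op11 P0: load  L1 → S/I on L1; bus (none); mem=70

bus = BusRdX,Flush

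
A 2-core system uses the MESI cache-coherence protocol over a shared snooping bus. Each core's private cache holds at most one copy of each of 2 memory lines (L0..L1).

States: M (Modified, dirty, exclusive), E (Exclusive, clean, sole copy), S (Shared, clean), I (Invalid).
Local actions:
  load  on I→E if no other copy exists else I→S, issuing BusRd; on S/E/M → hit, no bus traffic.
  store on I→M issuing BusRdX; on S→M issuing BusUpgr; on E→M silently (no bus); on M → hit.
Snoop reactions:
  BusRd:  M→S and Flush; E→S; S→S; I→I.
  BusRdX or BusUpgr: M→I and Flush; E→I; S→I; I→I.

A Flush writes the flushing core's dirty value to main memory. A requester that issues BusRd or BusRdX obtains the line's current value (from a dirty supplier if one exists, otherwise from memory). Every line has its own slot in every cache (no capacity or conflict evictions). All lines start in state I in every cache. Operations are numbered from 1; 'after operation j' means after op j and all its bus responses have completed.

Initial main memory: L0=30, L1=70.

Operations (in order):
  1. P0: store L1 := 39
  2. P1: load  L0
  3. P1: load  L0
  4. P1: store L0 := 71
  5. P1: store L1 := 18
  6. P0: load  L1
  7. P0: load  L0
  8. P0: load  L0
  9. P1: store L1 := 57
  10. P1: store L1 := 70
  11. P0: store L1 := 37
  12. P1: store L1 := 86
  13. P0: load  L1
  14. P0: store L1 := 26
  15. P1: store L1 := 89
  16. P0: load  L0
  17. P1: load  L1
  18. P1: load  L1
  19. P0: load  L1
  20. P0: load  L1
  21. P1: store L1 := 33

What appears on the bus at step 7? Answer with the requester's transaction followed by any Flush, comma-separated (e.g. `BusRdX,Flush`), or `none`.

  op1 P0: store L1 := 39 → M/I on L1; bus BusRdX; mem=70
  op2 P1: load  L0 → I/E on L0; bus BusRd; mem=30
  op3 P1: load  L0 → I/E on L0; bus (none); mem=30
  op4 P1: store L0 := 71 → I/M on L0; bus (none); mem=30
  op5 P1: store L1 := 18 → I/M on L1; bus BusRdX Flush; mem=39
  op6 P0: load  L1 → S/S on L1; bus BusRd Flush; mem=18
  op7 P0: load  L0 → S/S on L0; bus BusRd Flush; mem=71
  op8 P0: load  L0 → S/S on L0; bus (none); mem=71
  op9 P1: store L1 := 57 → I/M on L1; bus BusUpgr; mem=18
  op10 P1: store L1 := 70 → I/M on L1; bus (none); mem=18
  op11 P0: store L1 := 37 → M/I on L1; bus BusRdX Flush; mem=70
  op12 P1: store L1 := 86 → I/M on L1; bus BusRdX Flush; mem=37
  op13 P0: load  L1 → S/S on L1; bus BusRd Flush; mem=86
  op14 P0: store L1 := 26 → M/I on L1; bus BusUpgr; mem=86
  op15 P1: store L1 := 89 → I/M on L1; bus BusRdX Flush; mem=26
  op16 P0: load  L0 → S/S on L0; bus (none); mem=71
  op17 P1: load  L1 → I/M on L1; bus (none); mem=26
  op18 P1: load  L1 → I/M on L1; bus (none); mem=26
  op19 P0: load  L1 → S/S on L1; bus BusRd Flush; mem=89
  op20 P0: load  L1 → S/S on L1; bus (none); mem=89
  op21 P1: store L1 := 33 → I/M on L1; bus BusUpgr; mem=89

bus = BusRd,Flush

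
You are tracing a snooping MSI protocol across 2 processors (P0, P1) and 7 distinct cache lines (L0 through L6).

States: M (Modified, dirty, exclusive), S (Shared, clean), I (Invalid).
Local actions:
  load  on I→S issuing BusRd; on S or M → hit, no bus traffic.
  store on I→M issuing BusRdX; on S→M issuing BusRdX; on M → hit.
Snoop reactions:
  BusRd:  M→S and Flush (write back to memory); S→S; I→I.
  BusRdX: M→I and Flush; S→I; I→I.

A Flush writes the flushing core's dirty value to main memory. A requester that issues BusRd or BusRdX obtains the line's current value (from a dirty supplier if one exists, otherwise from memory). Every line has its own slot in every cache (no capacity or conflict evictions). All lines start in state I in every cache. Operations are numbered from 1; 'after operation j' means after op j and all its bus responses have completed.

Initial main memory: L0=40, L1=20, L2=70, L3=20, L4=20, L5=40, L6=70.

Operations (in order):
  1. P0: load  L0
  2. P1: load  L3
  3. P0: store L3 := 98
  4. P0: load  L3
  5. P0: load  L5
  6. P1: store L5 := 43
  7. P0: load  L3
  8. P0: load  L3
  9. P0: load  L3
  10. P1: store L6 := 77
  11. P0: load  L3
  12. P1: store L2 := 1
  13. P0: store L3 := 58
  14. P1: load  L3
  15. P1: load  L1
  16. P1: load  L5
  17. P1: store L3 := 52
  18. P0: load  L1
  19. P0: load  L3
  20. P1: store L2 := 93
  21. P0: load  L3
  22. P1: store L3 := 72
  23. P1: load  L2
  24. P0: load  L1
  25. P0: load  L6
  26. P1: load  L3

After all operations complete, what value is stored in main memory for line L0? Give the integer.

memory[L0] = 40

[1] P0: load  L0 | P0:S(40), P1:I | bus: BusRd
[2] P1: load  L3 | P0:I, P1:S(20) | bus: BusRd
[3] P0: store L3 := 98 | P0:M(98), P1:I | bus: BusRdX
[4] P0: load  L3 | P0:M(98), P1:I | bus: none
[5] P0: load  L5 | P0:S(40), P1:I | bus: BusRd
[6] P1: store L5 := 43 | P0:I, P1:M(43) | bus: BusRdX
[7] P0: load  L3 | P0:M(98), P1:I | bus: none
[8] P0: load  L3 | P0:M(98), P1:I | bus: none
[9] P0: load  L3 | P0:M(98), P1:I | bus: none
[10] P1: store L6 := 77 | P0:I, P1:M(77) | bus: BusRdX
[11] P0: load  L3 | P0:M(98), P1:I | bus: none
[12] P1: store L2 := 1 | P0:I, P1:M(1) | bus: BusRdX
[13] P0: store L3 := 58 | P0:M(58), P1:I | bus: none
[14] P1: load  L3 | P0:S(58), P1:S(58) | bus: BusRd,Flush
[15] P1: load  L1 | P0:I, P1:S(20) | bus: BusRd
[16] P1: load  L5 | P0:I, P1:M(43) | bus: none
[17] P1: store L3 := 52 | P0:I, P1:M(52) | bus: BusRdX
[18] P0: load  L1 | P0:S(20), P1:S(20) | bus: BusRd
[19] P0: load  L3 | P0:S(52), P1:S(52) | bus: BusRd,Flush
[20] P1: store L2 := 93 | P0:I, P1:M(93) | bus: none
[21] P0: load  L3 | P0:S(52), P1:S(52) | bus: none
[22] P1: store L3 := 72 | P0:I, P1:M(72) | bus: BusRdX
[23] P1: load  L2 | P0:I, P1:M(93) | bus: none
[24] P0: load  L1 | P0:S(20), P1:S(20) | bus: none
[25] P0: load  L6 | P0:S(77), P1:S(77) | bus: BusRd,Flush
[26] P1: load  L3 | P0:I, P1:M(72) | bus: none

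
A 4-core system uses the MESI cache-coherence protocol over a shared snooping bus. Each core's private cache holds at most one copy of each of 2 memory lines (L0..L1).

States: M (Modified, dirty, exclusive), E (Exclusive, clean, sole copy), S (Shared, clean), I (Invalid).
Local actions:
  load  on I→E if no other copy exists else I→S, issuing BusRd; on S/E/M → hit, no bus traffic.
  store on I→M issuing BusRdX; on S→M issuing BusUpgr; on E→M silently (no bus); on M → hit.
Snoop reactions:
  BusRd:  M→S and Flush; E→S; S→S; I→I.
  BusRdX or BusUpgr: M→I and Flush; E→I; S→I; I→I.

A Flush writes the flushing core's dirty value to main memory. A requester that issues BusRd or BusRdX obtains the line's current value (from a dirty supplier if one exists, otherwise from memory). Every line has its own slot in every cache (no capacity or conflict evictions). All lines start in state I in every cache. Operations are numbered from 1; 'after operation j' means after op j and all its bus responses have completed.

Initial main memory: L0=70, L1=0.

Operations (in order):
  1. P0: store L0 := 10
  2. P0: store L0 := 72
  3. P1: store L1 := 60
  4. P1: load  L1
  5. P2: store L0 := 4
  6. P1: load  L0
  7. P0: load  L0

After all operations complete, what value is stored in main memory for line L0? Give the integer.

memory[L0] = 4

  op1 P0: store L0 := 10 → M/I/I/I on L0; bus BusRdX; mem=70
  op2 P0: store L0 := 72 → M/I/I/I on L0; bus (none); mem=70
  op3 P1: store L1 := 60 → I/M/I/I on L1; bus BusRdX; mem=0
  op4 P1: load  L1 → I/M/I/I on L1; bus (none); mem=0
  op5 P2: store L0 := 4 → I/I/M/I on L0; bus BusRdX Flush; mem=72
  op6 P1: load  L0 → I/S/S/I on L0; bus BusRd Flush; mem=4
  op7 P0: load  L0 → S/S/S/I on L0; bus BusRd; mem=4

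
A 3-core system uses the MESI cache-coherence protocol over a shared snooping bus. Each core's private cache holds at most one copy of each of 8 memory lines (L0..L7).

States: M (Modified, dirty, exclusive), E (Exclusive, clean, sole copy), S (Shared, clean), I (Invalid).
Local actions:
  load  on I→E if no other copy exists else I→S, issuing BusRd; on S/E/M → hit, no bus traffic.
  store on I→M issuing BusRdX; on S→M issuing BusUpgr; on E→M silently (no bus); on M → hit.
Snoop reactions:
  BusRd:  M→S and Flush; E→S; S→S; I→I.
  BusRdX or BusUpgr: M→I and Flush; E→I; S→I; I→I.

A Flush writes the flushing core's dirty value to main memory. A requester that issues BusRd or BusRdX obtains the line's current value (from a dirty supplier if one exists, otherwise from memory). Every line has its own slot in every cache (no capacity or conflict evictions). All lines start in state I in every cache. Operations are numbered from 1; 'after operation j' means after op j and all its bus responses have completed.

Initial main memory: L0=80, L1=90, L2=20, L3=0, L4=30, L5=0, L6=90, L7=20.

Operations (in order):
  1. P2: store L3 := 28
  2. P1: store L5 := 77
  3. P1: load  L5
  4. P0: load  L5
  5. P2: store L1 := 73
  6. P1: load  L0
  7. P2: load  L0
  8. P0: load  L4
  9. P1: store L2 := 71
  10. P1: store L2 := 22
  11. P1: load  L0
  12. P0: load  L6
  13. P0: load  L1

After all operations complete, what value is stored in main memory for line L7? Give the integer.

memory[L7] = 20

1. P2: store L3 := 28  bus=[BusRdX]  L3: P0=I P1=I P2=M  mem[L3]=0
2. P1: store L5 := 77  bus=[BusRdX]  L5: P0=I P1=M P2=I  mem[L5]=0
3. P1: load  L5  bus=[-]  L5: P0=I P1=M P2=I  mem[L5]=0
4. P0: load  L5  bus=[BusRd,Flush]  L5: P0=S P1=S P2=I  mem[L5]=77
5. P2: store L1 := 73  bus=[BusRdX]  L1: P0=I P1=I P2=M  mem[L1]=90
6. P1: load  L0  bus=[BusRd]  L0: P0=I P1=E P2=I  mem[L0]=80
7. P2: load  L0  bus=[BusRd]  L0: P0=I P1=S P2=S  mem[L0]=80
8. P0: load  L4  bus=[BusRd]  L4: P0=E P1=I P2=I  mem[L4]=30
9. P1: store L2 := 71  bus=[BusRdX]  L2: P0=I P1=M P2=I  mem[L2]=20
10. P1: store L2 := 22  bus=[-]  L2: P0=I P1=M P2=I  mem[L2]=20
11. P1: load  L0  bus=[-]  L0: P0=I P1=S P2=S  mem[L0]=80
12. P0: load  L6  bus=[BusRd]  L6: P0=E P1=I P2=I  mem[L6]=90
13. P0: load  L1  bus=[BusRd,Flush]  L1: P0=S P1=I P2=S  mem[L1]=73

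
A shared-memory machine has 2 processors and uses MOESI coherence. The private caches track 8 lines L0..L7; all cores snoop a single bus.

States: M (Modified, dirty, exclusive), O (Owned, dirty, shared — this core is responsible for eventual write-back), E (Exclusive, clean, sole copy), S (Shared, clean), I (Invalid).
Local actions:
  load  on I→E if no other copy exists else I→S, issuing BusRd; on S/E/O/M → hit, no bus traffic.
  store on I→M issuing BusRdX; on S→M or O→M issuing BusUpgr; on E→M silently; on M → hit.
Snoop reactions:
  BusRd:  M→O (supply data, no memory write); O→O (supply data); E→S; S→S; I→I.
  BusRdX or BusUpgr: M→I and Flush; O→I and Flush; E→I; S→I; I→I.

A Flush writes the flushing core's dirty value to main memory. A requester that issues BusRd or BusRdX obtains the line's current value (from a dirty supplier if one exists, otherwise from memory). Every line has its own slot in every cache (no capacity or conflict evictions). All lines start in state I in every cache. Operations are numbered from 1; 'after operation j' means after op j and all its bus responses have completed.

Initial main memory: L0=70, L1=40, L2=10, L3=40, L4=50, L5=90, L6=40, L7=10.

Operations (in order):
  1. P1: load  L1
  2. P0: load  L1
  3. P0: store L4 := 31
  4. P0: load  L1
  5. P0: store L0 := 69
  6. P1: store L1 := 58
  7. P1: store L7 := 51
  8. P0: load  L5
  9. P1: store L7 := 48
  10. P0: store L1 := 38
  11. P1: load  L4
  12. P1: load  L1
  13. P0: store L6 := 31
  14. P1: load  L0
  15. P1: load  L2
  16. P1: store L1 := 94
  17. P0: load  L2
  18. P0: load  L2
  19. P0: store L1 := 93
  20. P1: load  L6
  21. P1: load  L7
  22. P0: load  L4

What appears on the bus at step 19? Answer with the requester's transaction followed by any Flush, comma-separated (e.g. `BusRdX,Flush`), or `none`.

  op1 P1: load  L1 → I/E on L1; bus BusRd; mem=40
  op2 P0: load  L1 → S/S on L1; bus BusRd; mem=40
  op3 P0: store L4 := 31 → M/I on L4; bus BusRdX; mem=50
  op4 P0: load  L1 → S/S on L1; bus (none); mem=40
  op5 P0: store L0 := 69 → M/I on L0; bus BusRdX; mem=70
  op6 P1: store L1 := 58 → I/M on L1; bus BusUpgr; mem=40
  op7 P1: store L7 := 51 → I/M on L7; bus BusRdX; mem=10
  op8 P0: load  L5 → E/I on L5; bus BusRd; mem=90
  op9 P1: store L7 := 48 → I/M on L7; bus (none); mem=10
  op10 P0: store L1 := 38 → M/I on L1; bus BusRdX Flush; mem=58
  op11 P1: load  L4 → O/S on L4; bus BusRd; mem=50
  op12 P1: load  L1 → O/S on L1; bus BusRd; mem=58
  op13 P0: store L6 := 31 → M/I on L6; bus BusRdX; mem=40
  op14 P1: load  L0 → O/S on L0; bus BusRd; mem=70
  op15 P1: load  L2 → I/E on L2; bus BusRd; mem=10
  op16 P1: store L1 := 94 → I/M on L1; bus BusUpgr Flush; mem=38
  op17 P0: load  L2 → S/S on L2; bus BusRd; mem=10
  op18 P0: load  L2 → S/S on L2; bus (none); mem=10
  op19 P0: store L1 := 93 → M/I on L1; bus BusRdX Flush; mem=94
  op20 P1: load  L6 → O/S on L6; bus BusRd; mem=40
  op21 P1: load  L7 → I/M on L7; bus (none); mem=10
  op22 P0: load  L4 → O/S on L4; bus (none); mem=50

bus = BusRdX,Flush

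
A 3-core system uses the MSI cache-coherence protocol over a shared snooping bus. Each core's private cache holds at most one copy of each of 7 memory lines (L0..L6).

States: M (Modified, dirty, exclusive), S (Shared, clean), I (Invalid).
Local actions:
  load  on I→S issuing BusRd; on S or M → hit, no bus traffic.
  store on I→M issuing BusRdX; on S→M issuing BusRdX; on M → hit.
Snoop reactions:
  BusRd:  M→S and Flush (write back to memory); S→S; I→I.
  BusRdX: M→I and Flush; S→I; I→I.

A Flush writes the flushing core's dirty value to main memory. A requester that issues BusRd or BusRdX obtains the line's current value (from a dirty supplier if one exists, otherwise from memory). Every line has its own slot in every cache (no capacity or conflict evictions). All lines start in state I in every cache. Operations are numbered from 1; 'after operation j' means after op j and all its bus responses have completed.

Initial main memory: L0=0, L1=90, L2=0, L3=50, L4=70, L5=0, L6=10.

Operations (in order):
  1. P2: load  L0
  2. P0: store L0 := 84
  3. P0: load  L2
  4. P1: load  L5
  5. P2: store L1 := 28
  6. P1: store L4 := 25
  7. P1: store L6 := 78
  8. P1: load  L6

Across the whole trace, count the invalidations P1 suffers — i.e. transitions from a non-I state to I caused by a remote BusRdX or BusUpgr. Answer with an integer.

step 1: P2: load  L0  ⟶  IIS  (L0)  txn=BusRd  M[L0]=0
step 2: P0: store L0 := 84  ⟶  MII  (L0)  txn=BusRdX  M[L0]=0
step 3: P0: load  L2  ⟶  SII  (L2)  txn=BusRd  M[L2]=0
step 4: P1: load  L5  ⟶  ISI  (L5)  txn=BusRd  M[L5]=0
step 5: P2: store L1 := 28  ⟶  IIM  (L1)  txn=BusRdX  M[L1]=90
step 6: P1: store L4 := 25  ⟶  IMI  (L4)  txn=BusRdX  M[L4]=70
step 7: P1: store L6 := 78  ⟶  IMI  (L6)  txn=BusRdX  M[L6]=10
step 8: P1: load  L6  ⟶  IMI  (L6)  txn=∅  M[L6]=10

invalidations = 0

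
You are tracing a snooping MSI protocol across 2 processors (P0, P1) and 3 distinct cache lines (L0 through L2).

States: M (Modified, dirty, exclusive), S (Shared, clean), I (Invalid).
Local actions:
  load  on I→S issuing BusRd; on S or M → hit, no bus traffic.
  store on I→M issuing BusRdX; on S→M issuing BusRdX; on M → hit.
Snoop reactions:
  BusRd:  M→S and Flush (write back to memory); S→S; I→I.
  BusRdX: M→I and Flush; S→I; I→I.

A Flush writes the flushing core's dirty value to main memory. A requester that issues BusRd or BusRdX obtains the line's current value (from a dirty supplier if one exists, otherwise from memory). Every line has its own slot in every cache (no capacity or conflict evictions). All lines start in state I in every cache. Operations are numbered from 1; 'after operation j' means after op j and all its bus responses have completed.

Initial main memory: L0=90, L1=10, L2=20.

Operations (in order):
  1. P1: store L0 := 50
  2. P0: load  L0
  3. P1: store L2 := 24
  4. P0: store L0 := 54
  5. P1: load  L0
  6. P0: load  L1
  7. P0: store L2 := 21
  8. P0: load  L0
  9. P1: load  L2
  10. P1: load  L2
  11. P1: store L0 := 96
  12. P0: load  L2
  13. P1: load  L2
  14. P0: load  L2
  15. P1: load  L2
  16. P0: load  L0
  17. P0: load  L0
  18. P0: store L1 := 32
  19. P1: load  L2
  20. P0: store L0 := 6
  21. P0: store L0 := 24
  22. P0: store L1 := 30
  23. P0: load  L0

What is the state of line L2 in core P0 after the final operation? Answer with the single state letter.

state = S

step 1: P1: store L0 := 50  ⟶  IM  (L0)  txn=BusRdX  M[L0]=90
step 2: P0: load  L0  ⟶  SS  (L0)  txn=BusRd+Flush  M[L0]=50
step 3: P1: store L2 := 24  ⟶  IM  (L2)  txn=BusRdX  M[L2]=20
step 4: P0: store L0 := 54  ⟶  MI  (L0)  txn=BusRdX  M[L0]=50
step 5: P1: load  L0  ⟶  SS  (L0)  txn=BusRd+Flush  M[L0]=54
step 6: P0: load  L1  ⟶  SI  (L1)  txn=BusRd  M[L1]=10
step 7: P0: store L2 := 21  ⟶  MI  (L2)  txn=BusRdX+Flush  M[L2]=24
step 8: P0: load  L0  ⟶  SS  (L0)  txn=∅  M[L0]=54
step 9: P1: load  L2  ⟶  SS  (L2)  txn=BusRd+Flush  M[L2]=21
step 10: P1: load  L2  ⟶  SS  (L2)  txn=∅  M[L2]=21
step 11: P1: store L0 := 96  ⟶  IM  (L0)  txn=BusRdX  M[L0]=54
step 12: P0: load  L2  ⟶  SS  (L2)  txn=∅  M[L2]=21
step 13: P1: load  L2  ⟶  SS  (L2)  txn=∅  M[L2]=21
step 14: P0: load  L2  ⟶  SS  (L2)  txn=∅  M[L2]=21
step 15: P1: load  L2  ⟶  SS  (L2)  txn=∅  M[L2]=21
step 16: P0: load  L0  ⟶  SS  (L0)  txn=BusRd+Flush  M[L0]=96
step 17: P0: load  L0  ⟶  SS  (L0)  txn=∅  M[L0]=96
step 18: P0: store L1 := 32  ⟶  MI  (L1)  txn=BusRdX  M[L1]=10
step 19: P1: load  L2  ⟶  SS  (L2)  txn=∅  M[L2]=21
step 20: P0: store L0 := 6  ⟶  MI  (L0)  txn=BusRdX  M[L0]=96
step 21: P0: store L0 := 24  ⟶  MI  (L0)  txn=∅  M[L0]=96
step 22: P0: store L1 := 30  ⟶  MI  (L1)  txn=∅  M[L1]=10
step 23: P0: load  L0  ⟶  MI  (L0)  txn=∅  M[L0]=96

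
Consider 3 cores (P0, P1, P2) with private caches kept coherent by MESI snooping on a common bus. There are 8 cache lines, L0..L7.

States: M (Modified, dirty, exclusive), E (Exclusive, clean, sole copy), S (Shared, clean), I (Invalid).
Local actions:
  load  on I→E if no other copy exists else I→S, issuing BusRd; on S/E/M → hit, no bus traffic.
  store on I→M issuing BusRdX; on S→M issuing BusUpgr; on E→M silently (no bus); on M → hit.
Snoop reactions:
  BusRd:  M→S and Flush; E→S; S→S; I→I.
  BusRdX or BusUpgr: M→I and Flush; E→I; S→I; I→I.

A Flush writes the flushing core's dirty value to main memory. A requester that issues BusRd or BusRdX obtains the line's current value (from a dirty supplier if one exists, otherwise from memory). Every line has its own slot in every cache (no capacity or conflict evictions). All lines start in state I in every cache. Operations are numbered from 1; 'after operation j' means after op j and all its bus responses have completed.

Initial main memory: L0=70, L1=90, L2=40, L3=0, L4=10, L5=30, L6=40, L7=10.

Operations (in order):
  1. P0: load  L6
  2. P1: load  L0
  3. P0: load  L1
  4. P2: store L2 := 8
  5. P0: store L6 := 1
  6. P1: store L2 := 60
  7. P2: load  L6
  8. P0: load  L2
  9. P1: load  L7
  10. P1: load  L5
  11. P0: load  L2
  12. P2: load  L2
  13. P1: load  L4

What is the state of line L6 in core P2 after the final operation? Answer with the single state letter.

state = S

  op1 P0: load  L6 → E/I/I on L6; bus BusRd; mem=40
  op2 P1: load  L0 → I/E/I on L0; bus BusRd; mem=70
  op3 P0: load  L1 → E/I/I on L1; bus BusRd; mem=90
  op4 P2: store L2 := 8 → I/I/M on L2; bus BusRdX; mem=40
  op5 P0: store L6 := 1 → M/I/I on L6; bus (none); mem=40
  op6 P1: store L2 := 60 → I/M/I on L2; bus BusRdX Flush; mem=8
  op7 P2: load  L6 → S/I/S on L6; bus BusRd Flush; mem=1
  op8 P0: load  L2 → S/S/I on L2; bus BusRd Flush; mem=60
  op9 P1: load  L7 → I/E/I on L7; bus BusRd; mem=10
  op10 P1: load  L5 → I/E/I on L5; bus BusRd; mem=30
  op11 P0: load  L2 → S/S/I on L2; bus (none); mem=60
  op12 P2: load  L2 → S/S/S on L2; bus BusRd; mem=60
  op13 P1: load  L4 → I/E/I on L4; bus BusRd; mem=10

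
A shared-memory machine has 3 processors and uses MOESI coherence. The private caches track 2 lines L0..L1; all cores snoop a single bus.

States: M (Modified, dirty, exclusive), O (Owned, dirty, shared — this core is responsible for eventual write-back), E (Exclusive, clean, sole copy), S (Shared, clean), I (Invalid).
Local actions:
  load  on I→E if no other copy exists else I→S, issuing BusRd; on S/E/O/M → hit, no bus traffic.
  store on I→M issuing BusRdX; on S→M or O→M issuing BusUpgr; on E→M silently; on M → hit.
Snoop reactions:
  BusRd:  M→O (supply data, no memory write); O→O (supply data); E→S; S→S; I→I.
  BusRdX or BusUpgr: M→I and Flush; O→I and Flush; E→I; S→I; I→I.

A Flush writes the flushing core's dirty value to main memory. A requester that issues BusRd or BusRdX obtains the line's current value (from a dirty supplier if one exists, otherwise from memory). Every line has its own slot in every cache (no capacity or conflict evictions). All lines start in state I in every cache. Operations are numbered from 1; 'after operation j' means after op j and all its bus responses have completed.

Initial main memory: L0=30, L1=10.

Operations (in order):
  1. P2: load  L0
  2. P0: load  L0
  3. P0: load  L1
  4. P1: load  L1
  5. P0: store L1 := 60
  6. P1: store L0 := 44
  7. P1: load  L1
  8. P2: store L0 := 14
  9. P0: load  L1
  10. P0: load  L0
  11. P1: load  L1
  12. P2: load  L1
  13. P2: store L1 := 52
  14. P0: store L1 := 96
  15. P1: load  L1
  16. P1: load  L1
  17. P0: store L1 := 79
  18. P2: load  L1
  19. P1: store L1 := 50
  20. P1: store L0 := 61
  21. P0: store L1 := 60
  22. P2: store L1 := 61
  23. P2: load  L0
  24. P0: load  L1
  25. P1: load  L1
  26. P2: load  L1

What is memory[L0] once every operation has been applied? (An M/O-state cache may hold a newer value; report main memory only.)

memory[L0] = 14

1. P2: load  L0  bus=[BusRd]  L0: P0=I P1=I P2=E  mem[L0]=30
2. P0: load  L0  bus=[BusRd]  L0: P0=S P1=I P2=S  mem[L0]=30
3. P0: load  L1  bus=[BusRd]  L1: P0=E P1=I P2=I  mem[L1]=10
4. P1: load  L1  bus=[BusRd]  L1: P0=S P1=S P2=I  mem[L1]=10
5. P0: store L1 := 60  bus=[BusUpgr]  L1: P0=M P1=I P2=I  mem[L1]=10
6. P1: store L0 := 44  bus=[BusRdX]  L0: P0=I P1=M P2=I  mem[L0]=30
7. P1: load  L1  bus=[BusRd]  L1: P0=O P1=S P2=I  mem[L1]=10
8. P2: store L0 := 14  bus=[BusRdX,Flush]  L0: P0=I P1=I P2=M  mem[L0]=44
9. P0: load  L1  bus=[-]  L1: P0=O P1=S P2=I  mem[L1]=10
10. P0: load  L0  bus=[BusRd]  L0: P0=S P1=I P2=O  mem[L0]=44
11. P1: load  L1  bus=[-]  L1: P0=O P1=S P2=I  mem[L1]=10
12. P2: load  L1  bus=[BusRd]  L1: P0=O P1=S P2=S  mem[L1]=10
13. P2: store L1 := 52  bus=[BusUpgr,Flush]  L1: P0=I P1=I P2=M  mem[L1]=60
14. P0: store L1 := 96  bus=[BusRdX,Flush]  L1: P0=M P1=I P2=I  mem[L1]=52
15. P1: load  L1  bus=[BusRd]  L1: P0=O P1=S P2=I  mem[L1]=52
16. P1: load  L1  bus=[-]  L1: P0=O P1=S P2=I  mem[L1]=52
17. P0: store L1 := 79  bus=[BusUpgr]  L1: P0=M P1=I P2=I  mem[L1]=52
18. P2: load  L1  bus=[BusRd]  L1: P0=O P1=I P2=S  mem[L1]=52
19. P1: store L1 := 50  bus=[BusRdX,Flush]  L1: P0=I P1=M P2=I  mem[L1]=79
20. P1: store L0 := 61  bus=[BusRdX,Flush]  L0: P0=I P1=M P2=I  mem[L0]=14
21. P0: store L1 := 60  bus=[BusRdX,Flush]  L1: P0=M P1=I P2=I  mem[L1]=50
22. P2: store L1 := 61  bus=[BusRdX,Flush]  L1: P0=I P1=I P2=M  mem[L1]=60
23. P2: load  L0  bus=[BusRd]  L0: P0=I P1=O P2=S  mem[L0]=14
24. P0: load  L1  bus=[BusRd]  L1: P0=S P1=I P2=O  mem[L1]=60
25. P1: load  L1  bus=[BusRd]  L1: P0=S P1=S P2=O  mem[L1]=60
26. P2: load  L1  bus=[-]  L1: P0=S P1=S P2=O  mem[L1]=60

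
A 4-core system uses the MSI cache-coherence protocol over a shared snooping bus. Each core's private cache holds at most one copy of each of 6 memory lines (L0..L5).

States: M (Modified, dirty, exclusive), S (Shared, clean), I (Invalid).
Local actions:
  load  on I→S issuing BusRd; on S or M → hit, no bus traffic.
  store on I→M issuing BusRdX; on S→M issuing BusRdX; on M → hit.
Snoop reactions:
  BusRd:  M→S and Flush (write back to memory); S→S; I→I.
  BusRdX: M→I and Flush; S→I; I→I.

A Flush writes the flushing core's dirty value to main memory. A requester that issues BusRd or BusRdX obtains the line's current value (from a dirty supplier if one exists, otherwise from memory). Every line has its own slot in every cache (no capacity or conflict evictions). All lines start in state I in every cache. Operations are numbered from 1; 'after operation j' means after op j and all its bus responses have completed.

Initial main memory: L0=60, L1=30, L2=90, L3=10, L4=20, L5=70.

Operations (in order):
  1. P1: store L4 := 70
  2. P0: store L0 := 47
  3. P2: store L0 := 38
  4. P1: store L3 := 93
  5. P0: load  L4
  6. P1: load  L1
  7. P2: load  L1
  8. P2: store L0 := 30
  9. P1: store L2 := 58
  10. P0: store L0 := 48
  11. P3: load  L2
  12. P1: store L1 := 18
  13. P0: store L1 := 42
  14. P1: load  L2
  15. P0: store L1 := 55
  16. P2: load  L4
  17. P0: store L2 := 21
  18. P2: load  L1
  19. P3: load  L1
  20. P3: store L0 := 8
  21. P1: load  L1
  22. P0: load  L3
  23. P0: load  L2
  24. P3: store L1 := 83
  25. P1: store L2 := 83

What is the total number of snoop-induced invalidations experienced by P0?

invalidations = 4

  op1 P1: store L4 := 70 → I/M/I/I on L4; bus BusRdX; mem=20
  op2 P0: store L0 := 47 → M/I/I/I on L0; bus BusRdX; mem=60
  op3 P2: store L0 := 38 → I/I/M/I on L0; bus BusRdX Flush; mem=47
  op4 P1: store L3 := 93 → I/M/I/I on L3; bus BusRdX; mem=10
  op5 P0: load  L4 → S/S/I/I on L4; bus BusRd Flush; mem=70
  op6 P1: load  L1 → I/S/I/I on L1; bus BusRd; mem=30
  op7 P2: load  L1 → I/S/S/I on L1; bus BusRd; mem=30
  op8 P2: store L0 := 30 → I/I/M/I on L0; bus (none); mem=47
  op9 P1: store L2 := 58 → I/M/I/I on L2; bus BusRdX; mem=90
  op10 P0: store L0 := 48 → M/I/I/I on L0; bus BusRdX Flush; mem=30
  op11 P3: load  L2 → I/S/I/S on L2; bus BusRd Flush; mem=58
  op12 P1: store L1 := 18 → I/M/I/I on L1; bus BusRdX; mem=30
  op13 P0: store L1 := 42 → M/I/I/I on L1; bus BusRdX Flush; mem=18
  op14 P1: load  L2 → I/S/I/S on L2; bus (none); mem=58
  op15 P0: store L1 := 55 → M/I/I/I on L1; bus (none); mem=18
  op16 P2: load  L4 → S/S/S/I on L4; bus BusRd; mem=70
  op17 P0: store L2 := 21 → M/I/I/I on L2; bus BusRdX; mem=58
  op18 P2: load  L1 → S/I/S/I on L1; bus BusRd Flush; mem=55
  op19 P3: load  L1 → S/I/S/S on L1; bus BusRd; mem=55
  op20 P3: store L0 := 8 → I/I/I/M on L0; bus BusRdX Flush; mem=48
  op21 P1: load  L1 → S/S/S/S on L1; bus BusRd; mem=55
  op22 P0: load  L3 → S/S/I/I on L3; bus BusRd Flush; mem=93
  op23 P0: load  L2 → M/I/I/I on L2; bus (none); mem=58
  op24 P3: store L1 := 83 → I/I/I/M on L1; bus BusRdX; mem=55
  op25 P1: store L2 := 83 → I/M/I/I on L2; bus BusRdX Flush; mem=21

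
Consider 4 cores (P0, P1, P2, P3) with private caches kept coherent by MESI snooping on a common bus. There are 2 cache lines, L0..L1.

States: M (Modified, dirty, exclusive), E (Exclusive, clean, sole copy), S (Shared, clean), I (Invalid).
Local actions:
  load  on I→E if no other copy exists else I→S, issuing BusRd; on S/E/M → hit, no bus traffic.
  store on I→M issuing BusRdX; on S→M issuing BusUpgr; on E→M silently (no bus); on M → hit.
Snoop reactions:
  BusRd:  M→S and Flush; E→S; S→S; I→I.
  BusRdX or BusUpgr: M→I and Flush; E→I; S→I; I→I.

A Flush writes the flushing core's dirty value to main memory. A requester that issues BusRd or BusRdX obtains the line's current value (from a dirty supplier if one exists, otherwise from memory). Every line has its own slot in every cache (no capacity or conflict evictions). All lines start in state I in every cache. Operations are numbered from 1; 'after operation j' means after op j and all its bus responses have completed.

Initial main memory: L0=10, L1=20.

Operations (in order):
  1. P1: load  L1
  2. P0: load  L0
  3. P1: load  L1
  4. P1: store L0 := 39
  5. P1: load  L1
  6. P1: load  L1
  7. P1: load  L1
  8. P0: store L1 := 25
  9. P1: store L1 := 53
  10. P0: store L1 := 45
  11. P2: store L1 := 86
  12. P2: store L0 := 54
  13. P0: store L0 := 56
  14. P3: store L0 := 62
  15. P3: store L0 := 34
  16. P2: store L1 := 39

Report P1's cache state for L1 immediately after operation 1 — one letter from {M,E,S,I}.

step 1: P1: load  L1  ⟶  IEII  (L1)  txn=BusRd  M[L1]=20
step 2: P0: load  L0  ⟶  EIII  (L0)  txn=BusRd  M[L0]=10
step 3: P1: load  L1  ⟶  IEII  (L1)  txn=∅  M[L1]=20
step 4: P1: store L0 := 39  ⟶  IMII  (L0)  txn=BusRdX  M[L0]=10
step 5: P1: load  L1  ⟶  IEII  (L1)  txn=∅  M[L1]=20
step 6: P1: load  L1  ⟶  IEII  (L1)  txn=∅  M[L1]=20
step 7: P1: load  L1  ⟶  IEII  (L1)  txn=∅  M[L1]=20
step 8: P0: store L1 := 25  ⟶  MIII  (L1)  txn=BusRdX  M[L1]=20
step 9: P1: store L1 := 53  ⟶  IMII  (L1)  txn=BusRdX+Flush  M[L1]=25
step 10: P0: store L1 := 45  ⟶  MIII  (L1)  txn=BusRdX+Flush  M[L1]=53
step 11: P2: store L1 := 86  ⟶  IIMI  (L1)  txn=BusRdX+Flush  M[L1]=45
step 12: P2: store L0 := 54  ⟶  IIMI  (L0)  txn=BusRdX+Flush  M[L0]=39
step 13: P0: store L0 := 56  ⟶  MIII  (L0)  txn=BusRdX+Flush  M[L0]=54
step 14: P3: store L0 := 62  ⟶  IIIM  (L0)  txn=BusRdX+Flush  M[L0]=56
step 15: P3: store L0 := 34  ⟶  IIIM  (L0)  txn=∅  M[L0]=56
step 16: P2: store L1 := 39  ⟶  IIMI  (L1)  txn=∅  M[L1]=45

state = E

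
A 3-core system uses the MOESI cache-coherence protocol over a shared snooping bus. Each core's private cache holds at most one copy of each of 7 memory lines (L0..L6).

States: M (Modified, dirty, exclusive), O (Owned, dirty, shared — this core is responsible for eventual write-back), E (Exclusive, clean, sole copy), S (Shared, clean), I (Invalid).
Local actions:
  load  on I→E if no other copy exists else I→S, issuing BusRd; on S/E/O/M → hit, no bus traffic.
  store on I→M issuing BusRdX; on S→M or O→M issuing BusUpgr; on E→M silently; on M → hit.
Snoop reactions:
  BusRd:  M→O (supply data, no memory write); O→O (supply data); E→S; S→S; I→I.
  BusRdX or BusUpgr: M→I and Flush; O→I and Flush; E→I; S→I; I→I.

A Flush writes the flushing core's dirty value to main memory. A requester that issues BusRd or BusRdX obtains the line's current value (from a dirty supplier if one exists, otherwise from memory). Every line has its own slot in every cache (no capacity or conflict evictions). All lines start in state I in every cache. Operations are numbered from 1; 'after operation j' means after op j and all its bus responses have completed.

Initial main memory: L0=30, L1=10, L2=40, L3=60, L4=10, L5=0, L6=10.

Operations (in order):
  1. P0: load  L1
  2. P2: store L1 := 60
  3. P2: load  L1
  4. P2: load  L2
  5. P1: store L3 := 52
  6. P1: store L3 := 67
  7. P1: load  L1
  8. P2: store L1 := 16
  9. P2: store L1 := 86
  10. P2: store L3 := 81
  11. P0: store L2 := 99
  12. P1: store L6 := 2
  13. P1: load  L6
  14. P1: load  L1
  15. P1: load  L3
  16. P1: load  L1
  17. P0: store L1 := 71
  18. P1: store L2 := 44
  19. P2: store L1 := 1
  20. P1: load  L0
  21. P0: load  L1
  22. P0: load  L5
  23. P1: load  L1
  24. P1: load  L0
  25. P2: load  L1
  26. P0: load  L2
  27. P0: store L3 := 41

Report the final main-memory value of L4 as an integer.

step 1: P0: load  L1  ⟶  EII  (L1)  txn=BusRd  M[L1]=10
step 2: P2: store L1 := 60  ⟶  IIM  (L1)  txn=BusRdX  M[L1]=10
step 3: P2: load  L1  ⟶  IIM  (L1)  txn=∅  M[L1]=10
step 4: P2: load  L2  ⟶  IIE  (L2)  txn=BusRd  M[L2]=40
step 5: P1: store L3 := 52  ⟶  IMI  (L3)  txn=BusRdX  M[L3]=60
step 6: P1: store L3 := 67  ⟶  IMI  (L3)  txn=∅  M[L3]=60
step 7: P1: load  L1  ⟶  ISO  (L1)  txn=BusRd  M[L1]=10
step 8: P2: store L1 := 16  ⟶  IIM  (L1)  txn=BusUpgr  M[L1]=10
step 9: P2: store L1 := 86  ⟶  IIM  (L1)  txn=∅  M[L1]=10
step 10: P2: store L3 := 81  ⟶  IIM  (L3)  txn=BusRdX+Flush  M[L3]=67
step 11: P0: store L2 := 99  ⟶  MII  (L2)  txn=BusRdX  M[L2]=40
step 12: P1: store L6 := 2  ⟶  IMI  (L6)  txn=BusRdX  M[L6]=10
step 13: P1: load  L6  ⟶  IMI  (L6)  txn=∅  M[L6]=10
step 14: P1: load  L1  ⟶  ISO  (L1)  txn=BusRd  M[L1]=10
step 15: P1: load  L3  ⟶  ISO  (L3)  txn=BusRd  M[L3]=67
step 16: P1: load  L1  ⟶  ISO  (L1)  txn=∅  M[L1]=10
step 17: P0: store L1 := 71  ⟶  MII  (L1)  txn=BusRdX+Flush  M[L1]=86
step 18: P1: store L2 := 44  ⟶  IMI  (L2)  txn=BusRdX+Flush  M[L2]=99
step 19: P2: store L1 := 1  ⟶  IIM  (L1)  txn=BusRdX+Flush  M[L1]=71
step 20: P1: load  L0  ⟶  IEI  (L0)  txn=BusRd  M[L0]=30
step 21: P0: load  L1  ⟶  SIO  (L1)  txn=BusRd  M[L1]=71
step 22: P0: load  L5  ⟶  EII  (L5)  txn=BusRd  M[L5]=0
step 23: P1: load  L1  ⟶  SSO  (L1)  txn=BusRd  M[L1]=71
step 24: P1: load  L0  ⟶  IEI  (L0)  txn=∅  M[L0]=30
step 25: P2: load  L1  ⟶  SSO  (L1)  txn=∅  M[L1]=71
step 26: P0: load  L2  ⟶  SOI  (L2)  txn=BusRd  M[L2]=99
step 27: P0: store L3 := 41  ⟶  MII  (L3)  txn=BusRdX+Flush  M[L3]=81

memory[L4] = 10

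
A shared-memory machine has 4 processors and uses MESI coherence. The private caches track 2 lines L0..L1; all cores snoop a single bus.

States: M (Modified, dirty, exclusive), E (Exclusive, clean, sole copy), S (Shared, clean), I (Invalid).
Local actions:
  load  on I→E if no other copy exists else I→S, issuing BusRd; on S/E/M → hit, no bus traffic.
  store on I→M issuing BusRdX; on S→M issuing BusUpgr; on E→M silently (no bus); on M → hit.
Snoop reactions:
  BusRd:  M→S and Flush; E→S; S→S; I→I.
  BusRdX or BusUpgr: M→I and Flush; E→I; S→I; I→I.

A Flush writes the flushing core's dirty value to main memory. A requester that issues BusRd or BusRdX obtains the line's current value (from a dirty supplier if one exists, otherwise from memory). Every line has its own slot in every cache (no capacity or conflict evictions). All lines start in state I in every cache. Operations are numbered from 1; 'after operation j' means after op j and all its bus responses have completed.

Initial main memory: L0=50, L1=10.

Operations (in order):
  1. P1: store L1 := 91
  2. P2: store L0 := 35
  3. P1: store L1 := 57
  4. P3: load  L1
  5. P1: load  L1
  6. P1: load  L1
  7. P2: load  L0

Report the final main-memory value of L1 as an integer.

[1] P1: store L1 := 91 | P0:I, P1:M(91), P2:I, P3:I | bus: BusRdX
[2] P2: store L0 := 35 | P0:I, P1:I, P2:M(35), P3:I | bus: BusRdX
[3] P1: store L1 := 57 | P0:I, P1:M(57), P2:I, P3:I | bus: none
[4] P3: load  L1 | P0:I, P1:S(57), P2:I, P3:S(57) | bus: BusRd,Flush
[5] P1: load  L1 | P0:I, P1:S(57), P2:I, P3:S(57) | bus: none
[6] P1: load  L1 | P0:I, P1:S(57), P2:I, P3:S(57) | bus: none
[7] P2: load  L0 | P0:I, P1:I, P2:M(35), P3:I | bus: none

memory[L1] = 57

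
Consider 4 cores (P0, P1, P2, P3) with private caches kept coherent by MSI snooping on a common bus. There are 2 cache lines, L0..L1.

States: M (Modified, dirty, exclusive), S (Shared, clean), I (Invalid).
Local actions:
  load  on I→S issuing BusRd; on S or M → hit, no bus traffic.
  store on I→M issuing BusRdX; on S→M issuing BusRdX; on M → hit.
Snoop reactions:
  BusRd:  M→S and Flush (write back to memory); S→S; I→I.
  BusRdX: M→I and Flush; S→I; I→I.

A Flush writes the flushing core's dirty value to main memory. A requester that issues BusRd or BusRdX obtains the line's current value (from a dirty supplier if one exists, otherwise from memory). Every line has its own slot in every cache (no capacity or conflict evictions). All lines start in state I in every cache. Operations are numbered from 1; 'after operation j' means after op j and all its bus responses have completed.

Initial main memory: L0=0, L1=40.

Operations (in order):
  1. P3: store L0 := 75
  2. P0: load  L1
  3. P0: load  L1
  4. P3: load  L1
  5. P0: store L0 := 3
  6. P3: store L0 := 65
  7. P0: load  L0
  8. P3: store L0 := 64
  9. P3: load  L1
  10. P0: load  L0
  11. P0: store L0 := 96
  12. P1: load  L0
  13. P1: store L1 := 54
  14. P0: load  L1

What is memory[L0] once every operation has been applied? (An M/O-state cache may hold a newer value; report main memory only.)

memory[L0] = 96

[1] P3: store L0 := 75 | P0:I, P1:I, P2:I, P3:M(75) | bus: BusRdX
[2] P0: load  L1 | P0:S(40), P1:I, P2:I, P3:I | bus: BusRd
[3] P0: load  L1 | P0:S(40), P1:I, P2:I, P3:I | bus: none
[4] P3: load  L1 | P0:S(40), P1:I, P2:I, P3:S(40) | bus: BusRd
[5] P0: store L0 := 3 | P0:M(3), P1:I, P2:I, P3:I | bus: BusRdX,Flush
[6] P3: store L0 := 65 | P0:I, P1:I, P2:I, P3:M(65) | bus: BusRdX,Flush
[7] P0: load  L0 | P0:S(65), P1:I, P2:I, P3:S(65) | bus: BusRd,Flush
[8] P3: store L0 := 64 | P0:I, P1:I, P2:I, P3:M(64) | bus: BusRdX
[9] P3: load  L1 | P0:S(40), P1:I, P2:I, P3:S(40) | bus: none
[10] P0: load  L0 | P0:S(64), P1:I, P2:I, P3:S(64) | bus: BusRd,Flush
[11] P0: store L0 := 96 | P0:M(96), P1:I, P2:I, P3:I | bus: BusRdX
[12] P1: load  L0 | P0:S(96), P1:S(96), P2:I, P3:I | bus: BusRd,Flush
[13] P1: store L1 := 54 | P0:I, P1:M(54), P2:I, P3:I | bus: BusRdX
[14] P0: load  L1 | P0:S(54), P1:S(54), P2:I, P3:I | bus: BusRd,Flush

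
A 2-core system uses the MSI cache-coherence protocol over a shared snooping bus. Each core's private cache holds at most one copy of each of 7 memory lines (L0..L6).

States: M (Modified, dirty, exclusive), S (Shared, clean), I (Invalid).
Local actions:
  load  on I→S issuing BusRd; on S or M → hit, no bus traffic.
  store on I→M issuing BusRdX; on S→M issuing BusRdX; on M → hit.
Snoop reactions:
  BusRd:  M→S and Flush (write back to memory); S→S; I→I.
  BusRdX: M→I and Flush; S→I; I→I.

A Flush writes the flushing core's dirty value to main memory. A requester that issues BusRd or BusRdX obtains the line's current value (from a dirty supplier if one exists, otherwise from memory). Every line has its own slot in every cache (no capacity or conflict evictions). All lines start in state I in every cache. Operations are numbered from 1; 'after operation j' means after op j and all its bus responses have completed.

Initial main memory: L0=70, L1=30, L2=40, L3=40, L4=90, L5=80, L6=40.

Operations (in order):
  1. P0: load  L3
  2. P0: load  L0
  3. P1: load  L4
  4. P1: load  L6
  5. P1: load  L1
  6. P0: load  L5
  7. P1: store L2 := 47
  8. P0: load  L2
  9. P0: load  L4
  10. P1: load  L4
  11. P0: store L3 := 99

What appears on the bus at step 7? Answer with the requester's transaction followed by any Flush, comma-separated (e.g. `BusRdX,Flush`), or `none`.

bus = BusRdX

  op1 P0: load  L3 → S/I on L3; bus BusRd; mem=40
  op2 P0: load  L0 → S/I on L0; bus BusRd; mem=70
  op3 P1: load  L4 → I/S on L4; bus BusRd; mem=90
  op4 P1: load  L6 → I/S on L6; bus BusRd; mem=40
  op5 P1: load  L1 → I/S on L1; bus BusRd; mem=30
  op6 P0: load  L5 → S/I on L5; bus BusRd; mem=80
  op7 P1: store L2 := 47 → I/M on L2; bus BusRdX; mem=40
  op8 P0: load  L2 → S/S on L2; bus BusRd Flush; mem=47
  op9 P0: load  L4 → S/S on L4; bus BusRd; mem=90
  op10 P1: load  L4 → S/S on L4; bus (none); mem=90
  op11 P0: store L3 := 99 → M/I on L3; bus BusRdX; mem=40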